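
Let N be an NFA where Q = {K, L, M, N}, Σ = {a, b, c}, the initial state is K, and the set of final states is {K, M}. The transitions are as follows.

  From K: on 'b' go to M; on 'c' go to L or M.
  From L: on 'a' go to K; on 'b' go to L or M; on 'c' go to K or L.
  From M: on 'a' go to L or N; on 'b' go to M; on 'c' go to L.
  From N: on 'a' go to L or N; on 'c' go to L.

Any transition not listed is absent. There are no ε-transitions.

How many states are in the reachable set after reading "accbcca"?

0

Start in {K}.
Read 'a': {K} → ∅.
The set is empty and remains empty for the remaining 6 symbols.
That set has 0 states.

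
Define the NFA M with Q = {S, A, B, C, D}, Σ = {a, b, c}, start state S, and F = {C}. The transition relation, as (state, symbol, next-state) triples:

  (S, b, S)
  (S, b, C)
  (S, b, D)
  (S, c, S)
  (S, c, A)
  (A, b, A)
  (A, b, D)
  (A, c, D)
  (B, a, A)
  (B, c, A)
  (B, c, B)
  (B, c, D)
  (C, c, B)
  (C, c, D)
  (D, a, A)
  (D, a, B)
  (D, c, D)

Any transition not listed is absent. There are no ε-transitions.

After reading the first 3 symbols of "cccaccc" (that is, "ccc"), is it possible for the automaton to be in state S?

Start in {S}.
Read 'c': {S} → {S, A}.
Read 'c': {S, A} → {S, A, D}.
Read 'c': {S, A, D} → {S, A, D}.
State S is in {S, A, D}.

Yes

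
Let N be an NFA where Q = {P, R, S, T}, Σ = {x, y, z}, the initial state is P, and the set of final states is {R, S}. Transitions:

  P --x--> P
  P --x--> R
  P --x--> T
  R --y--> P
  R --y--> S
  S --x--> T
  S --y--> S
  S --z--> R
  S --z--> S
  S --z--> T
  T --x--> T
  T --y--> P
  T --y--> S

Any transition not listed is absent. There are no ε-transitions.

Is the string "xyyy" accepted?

Yes

Start in {P}.
Read 'x': P→{P, R, T}; now {P, R, T}.
Read 'y': P→∅, R→{P, S}, T→{P, S}; now {P, S}.
Read 'y': P→∅, S→{S}; now {S}.
Read 'y': S→{S}; now {S}.
The final set {S} contains the accepting state S.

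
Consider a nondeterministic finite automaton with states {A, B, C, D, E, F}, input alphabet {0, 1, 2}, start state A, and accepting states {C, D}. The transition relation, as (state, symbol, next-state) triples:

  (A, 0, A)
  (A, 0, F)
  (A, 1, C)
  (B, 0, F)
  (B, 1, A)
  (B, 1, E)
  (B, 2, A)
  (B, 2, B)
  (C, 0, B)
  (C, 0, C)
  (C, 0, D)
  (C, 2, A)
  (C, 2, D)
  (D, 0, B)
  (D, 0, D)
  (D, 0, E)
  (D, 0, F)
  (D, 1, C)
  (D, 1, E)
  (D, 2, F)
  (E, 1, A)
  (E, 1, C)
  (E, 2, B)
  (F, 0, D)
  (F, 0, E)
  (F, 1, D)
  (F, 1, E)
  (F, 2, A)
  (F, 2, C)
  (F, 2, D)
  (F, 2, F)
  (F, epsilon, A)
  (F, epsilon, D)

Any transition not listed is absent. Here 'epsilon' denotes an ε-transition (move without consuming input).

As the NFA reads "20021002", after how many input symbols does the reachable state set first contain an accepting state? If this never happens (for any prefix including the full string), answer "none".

none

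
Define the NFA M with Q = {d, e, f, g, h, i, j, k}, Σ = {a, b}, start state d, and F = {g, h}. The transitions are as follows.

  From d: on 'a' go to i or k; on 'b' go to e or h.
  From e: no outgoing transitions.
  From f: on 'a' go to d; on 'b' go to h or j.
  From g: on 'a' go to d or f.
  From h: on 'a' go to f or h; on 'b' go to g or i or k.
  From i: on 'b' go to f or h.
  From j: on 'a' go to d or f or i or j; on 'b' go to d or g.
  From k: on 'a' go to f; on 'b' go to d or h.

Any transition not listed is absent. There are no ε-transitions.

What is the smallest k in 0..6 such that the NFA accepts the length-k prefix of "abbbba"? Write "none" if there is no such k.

2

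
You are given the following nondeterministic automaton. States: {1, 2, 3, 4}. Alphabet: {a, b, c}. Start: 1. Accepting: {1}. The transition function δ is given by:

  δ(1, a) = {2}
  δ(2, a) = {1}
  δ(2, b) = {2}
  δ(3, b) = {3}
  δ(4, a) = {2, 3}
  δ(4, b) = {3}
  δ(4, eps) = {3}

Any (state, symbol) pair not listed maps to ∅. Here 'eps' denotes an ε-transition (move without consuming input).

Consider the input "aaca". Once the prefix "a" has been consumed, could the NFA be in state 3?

No

Start in {1}.
Read 'a': {1} → {2}.
State 3 is not in {2}.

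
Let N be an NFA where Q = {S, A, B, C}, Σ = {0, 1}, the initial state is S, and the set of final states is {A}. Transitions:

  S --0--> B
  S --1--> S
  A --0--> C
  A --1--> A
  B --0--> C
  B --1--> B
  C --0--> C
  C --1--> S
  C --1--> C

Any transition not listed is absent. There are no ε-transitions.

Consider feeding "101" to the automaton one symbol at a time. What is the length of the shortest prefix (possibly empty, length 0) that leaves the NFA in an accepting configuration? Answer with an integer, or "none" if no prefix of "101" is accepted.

none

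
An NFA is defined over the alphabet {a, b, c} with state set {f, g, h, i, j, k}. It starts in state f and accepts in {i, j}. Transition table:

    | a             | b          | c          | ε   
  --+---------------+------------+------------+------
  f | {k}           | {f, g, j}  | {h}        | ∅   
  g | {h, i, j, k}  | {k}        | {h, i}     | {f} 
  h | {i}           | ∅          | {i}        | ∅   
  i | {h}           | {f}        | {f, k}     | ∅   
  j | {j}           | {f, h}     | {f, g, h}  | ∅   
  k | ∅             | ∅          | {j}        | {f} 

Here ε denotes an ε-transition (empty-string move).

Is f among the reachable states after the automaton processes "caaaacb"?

Yes

Start in {f}.
Read 'c': f→{h}; now {h}.
Read 'a': h→{i}; now {i}.
Read 'a': i→{h}; now {h}.
Read 'a': h→{i}; now {i}.
Read 'a': i→{h}; now {h}.
Read 'c': h→{i}; now {i}.
Read 'b': i→{f}; now {f}.
State f is in {f}.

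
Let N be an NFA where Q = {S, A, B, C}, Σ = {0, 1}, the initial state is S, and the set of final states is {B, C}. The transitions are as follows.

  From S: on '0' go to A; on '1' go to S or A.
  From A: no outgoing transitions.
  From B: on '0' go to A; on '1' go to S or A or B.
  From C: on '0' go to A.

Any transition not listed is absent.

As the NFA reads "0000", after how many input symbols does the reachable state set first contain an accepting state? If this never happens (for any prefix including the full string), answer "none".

none

Start in {S}.
Read '0': S→{A}; now {A}.
Read '0': A→∅; now ∅.
The set is empty and remains empty for the remaining 2 symbols.
No reachable set along the way intersects F.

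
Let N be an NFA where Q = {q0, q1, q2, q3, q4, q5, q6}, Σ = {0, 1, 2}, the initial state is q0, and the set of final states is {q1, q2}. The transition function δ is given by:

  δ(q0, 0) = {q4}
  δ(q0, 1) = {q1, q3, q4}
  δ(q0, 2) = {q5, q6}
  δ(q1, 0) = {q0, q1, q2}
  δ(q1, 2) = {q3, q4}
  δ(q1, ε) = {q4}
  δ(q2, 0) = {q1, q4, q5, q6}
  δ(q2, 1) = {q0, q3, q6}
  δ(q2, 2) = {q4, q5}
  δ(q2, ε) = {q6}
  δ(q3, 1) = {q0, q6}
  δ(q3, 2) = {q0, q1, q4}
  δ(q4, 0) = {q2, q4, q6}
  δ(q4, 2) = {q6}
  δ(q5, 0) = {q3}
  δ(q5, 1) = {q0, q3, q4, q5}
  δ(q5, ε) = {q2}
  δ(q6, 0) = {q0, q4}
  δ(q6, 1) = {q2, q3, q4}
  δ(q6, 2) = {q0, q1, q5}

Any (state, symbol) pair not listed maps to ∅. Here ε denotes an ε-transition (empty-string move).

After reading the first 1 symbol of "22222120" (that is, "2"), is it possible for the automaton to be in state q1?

No

Start in {q0}.
Read '2': q0→{q5, q6}; union {q5, q6}; ε-closure = {q2, q5, q6}.
State q1 is not in {q2, q5, q6}.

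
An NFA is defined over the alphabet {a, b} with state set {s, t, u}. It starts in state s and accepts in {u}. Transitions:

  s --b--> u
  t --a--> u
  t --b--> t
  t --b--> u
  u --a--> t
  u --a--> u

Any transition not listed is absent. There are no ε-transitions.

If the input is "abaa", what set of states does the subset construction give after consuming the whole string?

∅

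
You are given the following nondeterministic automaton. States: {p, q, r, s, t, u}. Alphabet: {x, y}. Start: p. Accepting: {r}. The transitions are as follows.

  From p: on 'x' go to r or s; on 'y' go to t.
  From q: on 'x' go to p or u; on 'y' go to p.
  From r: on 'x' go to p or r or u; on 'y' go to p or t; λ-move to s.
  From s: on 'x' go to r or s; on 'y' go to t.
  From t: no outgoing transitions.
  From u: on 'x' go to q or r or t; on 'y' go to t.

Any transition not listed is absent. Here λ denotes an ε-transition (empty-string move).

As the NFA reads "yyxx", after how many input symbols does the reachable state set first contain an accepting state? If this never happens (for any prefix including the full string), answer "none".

none

Start in {p}.
Read 'y': p→{t}; now {t}.
Read 'y': t→∅; now ∅.
The set is empty and remains empty for the remaining 2 symbols.
No reachable set along the way intersects F.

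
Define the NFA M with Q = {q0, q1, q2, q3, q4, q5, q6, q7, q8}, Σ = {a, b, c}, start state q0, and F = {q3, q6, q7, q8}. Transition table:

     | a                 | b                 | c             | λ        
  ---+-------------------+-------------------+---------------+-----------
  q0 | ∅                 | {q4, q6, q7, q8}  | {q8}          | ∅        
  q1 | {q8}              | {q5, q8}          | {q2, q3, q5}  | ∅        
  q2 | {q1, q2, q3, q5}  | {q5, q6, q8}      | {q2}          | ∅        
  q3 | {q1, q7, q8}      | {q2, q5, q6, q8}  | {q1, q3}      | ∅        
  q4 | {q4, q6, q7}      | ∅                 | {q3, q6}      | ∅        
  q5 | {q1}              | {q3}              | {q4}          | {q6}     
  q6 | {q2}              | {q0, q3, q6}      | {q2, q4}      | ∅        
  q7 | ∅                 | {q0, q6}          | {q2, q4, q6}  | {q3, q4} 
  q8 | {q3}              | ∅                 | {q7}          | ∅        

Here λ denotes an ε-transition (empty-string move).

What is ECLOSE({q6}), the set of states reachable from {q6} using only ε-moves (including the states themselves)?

{q6}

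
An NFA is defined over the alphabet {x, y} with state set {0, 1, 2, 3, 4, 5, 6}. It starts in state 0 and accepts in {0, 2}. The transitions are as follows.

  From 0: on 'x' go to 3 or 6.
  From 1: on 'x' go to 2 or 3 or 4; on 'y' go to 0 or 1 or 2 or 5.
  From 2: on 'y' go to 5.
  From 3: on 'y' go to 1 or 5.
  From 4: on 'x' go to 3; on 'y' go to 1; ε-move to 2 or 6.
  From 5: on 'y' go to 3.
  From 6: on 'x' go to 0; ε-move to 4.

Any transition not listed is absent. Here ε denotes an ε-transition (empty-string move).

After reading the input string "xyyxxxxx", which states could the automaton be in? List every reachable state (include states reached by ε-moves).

Start in {0}.
Read 'x': 0→{3, 6}; union {3, 6}; ε-closure = {2, 3, 4, 6}.
Read 'y': 2→{5}, 3→{1, 5}, 4→{1}, 6→∅; now {1, 5}.
Read 'y': 1→{0, 1, 2, 5}, 5→{3}; now {0, 1, 2, 3, 5}.
Read 'x': 0→{3, 6}, 1→{2, 3, 4}, 2→∅, 3→∅, 5→∅; now {2, 3, 4, 6}.
Read 'x': 2→∅, 3→∅, 4→{3}, 6→{0}; now {0, 3}.
Read 'x': 0→{3, 6}, 3→∅; union {3, 6}; ε-closure = {2, 3, 4, 6}.
Read 'x': 2→∅, 3→∅, 4→{3}, 6→{0}; now {0, 3}.
Read 'x': 0→{3, 6}, 3→∅; union {3, 6}; ε-closure = {2, 3, 4, 6}.

{2, 3, 4, 6}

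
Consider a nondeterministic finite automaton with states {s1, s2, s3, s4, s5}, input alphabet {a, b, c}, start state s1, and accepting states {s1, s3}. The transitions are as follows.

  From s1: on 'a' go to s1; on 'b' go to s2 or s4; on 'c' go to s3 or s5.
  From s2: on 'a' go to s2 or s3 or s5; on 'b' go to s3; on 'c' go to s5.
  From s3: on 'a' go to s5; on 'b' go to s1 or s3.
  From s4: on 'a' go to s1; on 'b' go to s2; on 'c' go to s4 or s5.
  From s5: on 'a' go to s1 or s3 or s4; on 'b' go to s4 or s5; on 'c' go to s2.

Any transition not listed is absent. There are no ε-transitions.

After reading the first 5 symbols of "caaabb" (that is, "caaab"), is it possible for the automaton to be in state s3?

Yes

Start in {s1}.
Read 'c': s1→{s3, s5}; now {s3, s5}.
Read 'a': s3→{s5}, s5→{s1, s3, s4}; now {s1, s3, s4, s5}.
Read 'a': s1→{s1}, s3→{s5}, s4→{s1}, s5→{s1, s3, s4}; now {s1, s3, s4, s5}.
Read 'a': s1→{s1}, s3→{s5}, s4→{s1}, s5→{s1, s3, s4}; now {s1, s3, s4, s5}.
Read 'b': s1→{s2, s4}, s3→{s1, s3}, s4→{s2}, s5→{s4, s5}; now {s1, s2, s3, s4, s5}.
State s3 is in {s1, s2, s3, s4, s5}.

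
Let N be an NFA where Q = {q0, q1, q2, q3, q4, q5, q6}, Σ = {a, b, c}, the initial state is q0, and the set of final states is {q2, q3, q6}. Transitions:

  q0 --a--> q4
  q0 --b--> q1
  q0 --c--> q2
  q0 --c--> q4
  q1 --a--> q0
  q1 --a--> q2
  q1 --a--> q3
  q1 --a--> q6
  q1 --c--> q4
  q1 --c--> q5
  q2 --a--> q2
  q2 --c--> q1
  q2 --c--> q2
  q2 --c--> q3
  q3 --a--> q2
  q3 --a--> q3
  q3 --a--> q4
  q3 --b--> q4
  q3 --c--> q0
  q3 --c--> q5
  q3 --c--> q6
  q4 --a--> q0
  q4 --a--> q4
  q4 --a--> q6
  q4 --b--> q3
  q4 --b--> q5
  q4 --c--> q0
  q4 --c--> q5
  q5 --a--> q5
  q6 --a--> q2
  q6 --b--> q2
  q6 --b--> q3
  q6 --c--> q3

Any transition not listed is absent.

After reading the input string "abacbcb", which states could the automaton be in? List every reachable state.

{q1, q2, q3, q4, q5}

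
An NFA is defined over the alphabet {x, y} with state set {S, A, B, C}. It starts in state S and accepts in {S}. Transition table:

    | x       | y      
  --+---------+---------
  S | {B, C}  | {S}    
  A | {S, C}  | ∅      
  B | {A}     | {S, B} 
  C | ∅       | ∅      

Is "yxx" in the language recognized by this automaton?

No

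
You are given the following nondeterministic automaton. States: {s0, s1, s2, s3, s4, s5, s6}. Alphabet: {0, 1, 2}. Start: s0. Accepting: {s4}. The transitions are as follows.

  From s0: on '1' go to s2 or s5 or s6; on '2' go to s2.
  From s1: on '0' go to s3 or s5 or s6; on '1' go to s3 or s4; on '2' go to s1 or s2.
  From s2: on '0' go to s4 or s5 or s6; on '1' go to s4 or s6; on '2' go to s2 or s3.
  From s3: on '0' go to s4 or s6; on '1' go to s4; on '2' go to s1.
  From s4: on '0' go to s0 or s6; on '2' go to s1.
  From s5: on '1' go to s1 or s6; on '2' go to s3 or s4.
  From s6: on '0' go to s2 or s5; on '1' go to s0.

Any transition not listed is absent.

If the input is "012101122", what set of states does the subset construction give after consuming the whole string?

Start in {s0}.
Read '0': s0→∅; now ∅.
The set is empty and remains empty for the remaining 8 symbols.

∅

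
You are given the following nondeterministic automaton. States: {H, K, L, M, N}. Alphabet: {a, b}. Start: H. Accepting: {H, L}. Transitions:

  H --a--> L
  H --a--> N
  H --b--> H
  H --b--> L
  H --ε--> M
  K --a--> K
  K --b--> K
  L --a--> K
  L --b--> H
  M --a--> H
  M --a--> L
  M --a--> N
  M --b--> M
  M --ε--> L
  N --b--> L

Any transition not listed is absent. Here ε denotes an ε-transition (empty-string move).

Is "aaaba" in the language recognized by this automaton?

Start: ε-closure({H}) = {H, L, M}.
Read 'a': {H, L, M} → {H, K, L, M, N}.
Read 'a': {H, K, L, M, N} → {H, K, L, M, N}.
Read 'a': {H, K, L, M, N} → {H, K, L, M, N}.
Read 'b': {H, K, L, M, N} → {H, K, L, M}.
Read 'a': {H, K, L, M} → {H, K, L, M, N}.
The final set {H, K, L, M, N} contains the accepting states H, L.

Yes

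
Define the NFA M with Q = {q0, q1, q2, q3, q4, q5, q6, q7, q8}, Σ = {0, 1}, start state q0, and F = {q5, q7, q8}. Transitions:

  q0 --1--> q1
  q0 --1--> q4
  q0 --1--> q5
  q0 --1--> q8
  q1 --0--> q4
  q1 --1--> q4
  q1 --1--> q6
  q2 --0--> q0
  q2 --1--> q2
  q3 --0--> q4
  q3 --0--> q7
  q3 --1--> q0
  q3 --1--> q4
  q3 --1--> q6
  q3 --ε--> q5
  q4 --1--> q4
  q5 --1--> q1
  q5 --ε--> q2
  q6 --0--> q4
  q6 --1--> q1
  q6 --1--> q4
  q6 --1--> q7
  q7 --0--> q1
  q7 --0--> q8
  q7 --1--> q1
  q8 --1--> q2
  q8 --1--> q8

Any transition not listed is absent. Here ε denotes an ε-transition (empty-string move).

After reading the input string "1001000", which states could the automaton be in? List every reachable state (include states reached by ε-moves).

∅

Start in {q0}.
Read '1': {q0} → {q1, q2, q4, q5, q8}.
Read '0': {q1, q2, q4, q5, q8} → {q0, q4}.
Read '0': {q0, q4} → ∅.
The set is empty and remains empty for the remaining 4 symbols.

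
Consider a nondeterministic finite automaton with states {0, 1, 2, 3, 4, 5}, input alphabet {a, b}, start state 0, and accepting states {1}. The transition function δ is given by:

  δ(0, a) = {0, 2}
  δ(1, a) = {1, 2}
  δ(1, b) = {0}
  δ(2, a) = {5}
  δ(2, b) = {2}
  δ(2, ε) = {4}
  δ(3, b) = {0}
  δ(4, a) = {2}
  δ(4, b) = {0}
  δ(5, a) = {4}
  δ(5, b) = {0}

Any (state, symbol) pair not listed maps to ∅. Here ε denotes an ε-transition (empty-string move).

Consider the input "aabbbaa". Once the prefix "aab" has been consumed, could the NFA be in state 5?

Start in {0}.
Read 'a': {0} → {0, 2, 4}.
Read 'a': {0, 2, 4} → {0, 2, 4, 5}.
Read 'b': {0, 2, 4, 5} → {0, 2, 4}.
State 5 is not in {0, 2, 4}.

No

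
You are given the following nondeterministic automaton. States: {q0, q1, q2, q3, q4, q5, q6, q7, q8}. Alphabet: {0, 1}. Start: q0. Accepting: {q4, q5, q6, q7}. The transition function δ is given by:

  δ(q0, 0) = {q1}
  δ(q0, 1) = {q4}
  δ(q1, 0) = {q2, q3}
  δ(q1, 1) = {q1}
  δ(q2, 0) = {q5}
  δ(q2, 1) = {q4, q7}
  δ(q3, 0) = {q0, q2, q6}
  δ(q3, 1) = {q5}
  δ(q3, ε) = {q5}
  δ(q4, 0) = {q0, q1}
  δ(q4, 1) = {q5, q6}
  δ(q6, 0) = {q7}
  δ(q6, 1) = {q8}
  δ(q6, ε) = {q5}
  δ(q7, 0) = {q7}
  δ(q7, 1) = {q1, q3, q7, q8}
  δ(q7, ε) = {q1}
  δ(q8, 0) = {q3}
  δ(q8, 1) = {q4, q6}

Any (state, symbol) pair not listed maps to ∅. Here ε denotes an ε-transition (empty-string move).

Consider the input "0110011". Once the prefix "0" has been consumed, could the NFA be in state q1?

Yes

Start in {q0}.
Read '0': {q0} → {q1}.
State q1 is in {q1}.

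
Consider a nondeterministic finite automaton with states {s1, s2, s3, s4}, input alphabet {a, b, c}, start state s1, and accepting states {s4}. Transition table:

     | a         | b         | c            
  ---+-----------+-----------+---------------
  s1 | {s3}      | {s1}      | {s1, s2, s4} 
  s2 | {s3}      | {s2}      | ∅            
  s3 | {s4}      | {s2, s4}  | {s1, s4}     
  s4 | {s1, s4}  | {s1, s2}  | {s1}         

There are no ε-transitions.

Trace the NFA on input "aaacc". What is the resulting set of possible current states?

{s1, s2, s4}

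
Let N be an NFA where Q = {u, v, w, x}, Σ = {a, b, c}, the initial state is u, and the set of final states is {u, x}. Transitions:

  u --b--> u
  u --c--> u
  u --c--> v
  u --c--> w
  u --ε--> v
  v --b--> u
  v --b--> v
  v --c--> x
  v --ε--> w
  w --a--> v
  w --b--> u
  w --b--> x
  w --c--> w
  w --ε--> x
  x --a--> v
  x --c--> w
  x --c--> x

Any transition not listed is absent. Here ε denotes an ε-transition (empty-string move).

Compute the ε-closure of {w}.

{w, x}

Begin with {w}.
ε-move w → x; add x.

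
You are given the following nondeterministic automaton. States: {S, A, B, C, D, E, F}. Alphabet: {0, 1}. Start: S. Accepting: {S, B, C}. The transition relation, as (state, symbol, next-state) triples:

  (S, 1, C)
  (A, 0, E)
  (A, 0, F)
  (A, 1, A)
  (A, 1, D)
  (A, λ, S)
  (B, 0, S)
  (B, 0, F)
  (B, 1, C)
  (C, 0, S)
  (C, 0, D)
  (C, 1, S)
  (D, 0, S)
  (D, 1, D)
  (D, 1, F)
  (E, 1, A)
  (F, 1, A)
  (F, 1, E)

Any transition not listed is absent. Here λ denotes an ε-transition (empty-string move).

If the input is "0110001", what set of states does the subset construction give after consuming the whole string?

∅

Start in {S}.
Read '0': S→∅; now ∅.
The set is empty and remains empty for the remaining 6 symbols.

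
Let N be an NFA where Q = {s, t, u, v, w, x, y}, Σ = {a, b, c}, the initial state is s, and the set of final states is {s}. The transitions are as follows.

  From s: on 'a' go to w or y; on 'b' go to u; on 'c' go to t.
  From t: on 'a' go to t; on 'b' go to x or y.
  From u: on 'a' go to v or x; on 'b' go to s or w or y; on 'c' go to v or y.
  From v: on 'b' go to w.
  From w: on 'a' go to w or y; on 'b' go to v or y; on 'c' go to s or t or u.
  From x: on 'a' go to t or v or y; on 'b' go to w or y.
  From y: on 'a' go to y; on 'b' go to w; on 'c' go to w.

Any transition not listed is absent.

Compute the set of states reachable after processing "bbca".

{t, v, w, x, y}

Start in {s}.
Read 'b': {s} → {u}.
Read 'b': {u} → {s, w, y}.
Read 'c': {s, w, y} → {s, t, u, w}.
Read 'a': {s, t, u, w} → {t, v, w, x, y}.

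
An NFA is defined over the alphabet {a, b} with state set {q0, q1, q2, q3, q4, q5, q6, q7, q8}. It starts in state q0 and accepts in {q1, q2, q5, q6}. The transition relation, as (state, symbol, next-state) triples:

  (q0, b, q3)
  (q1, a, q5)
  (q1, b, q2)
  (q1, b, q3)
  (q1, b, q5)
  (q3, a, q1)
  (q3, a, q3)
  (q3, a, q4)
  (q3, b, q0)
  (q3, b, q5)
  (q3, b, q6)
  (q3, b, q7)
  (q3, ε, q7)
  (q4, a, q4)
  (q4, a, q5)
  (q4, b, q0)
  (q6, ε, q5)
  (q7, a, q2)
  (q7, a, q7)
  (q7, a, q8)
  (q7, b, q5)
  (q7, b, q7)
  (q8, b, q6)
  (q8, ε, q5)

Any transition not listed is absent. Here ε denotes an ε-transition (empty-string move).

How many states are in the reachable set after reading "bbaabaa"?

4

Start in {q0}.
Read 'b': {q0} → {q3, q7}.
Read 'b': {q3, q7} → {q0, q5, q6, q7}.
Read 'a': {q0, q5, q6, q7} → {q2, q5, q7, q8}.
Read 'a': {q2, q5, q7, q8} → {q2, q5, q7, q8}.
Read 'b': {q2, q5, q7, q8} → {q5, q6, q7}.
Read 'a': {q5, q6, q7} → {q2, q5, q7, q8}.
Read 'a': {q2, q5, q7, q8} → {q2, q5, q7, q8}.
That set has 4 states.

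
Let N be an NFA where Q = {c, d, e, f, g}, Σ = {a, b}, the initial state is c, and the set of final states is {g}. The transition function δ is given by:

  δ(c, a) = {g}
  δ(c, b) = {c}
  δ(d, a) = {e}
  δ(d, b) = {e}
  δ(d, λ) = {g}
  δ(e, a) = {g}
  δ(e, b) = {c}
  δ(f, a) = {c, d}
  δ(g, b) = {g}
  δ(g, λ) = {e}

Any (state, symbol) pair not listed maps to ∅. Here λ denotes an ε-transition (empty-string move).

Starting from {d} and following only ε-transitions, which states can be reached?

Begin with {d}.
ε-move d → g; add g.
ε-move g → e; add e.

{d, e, g}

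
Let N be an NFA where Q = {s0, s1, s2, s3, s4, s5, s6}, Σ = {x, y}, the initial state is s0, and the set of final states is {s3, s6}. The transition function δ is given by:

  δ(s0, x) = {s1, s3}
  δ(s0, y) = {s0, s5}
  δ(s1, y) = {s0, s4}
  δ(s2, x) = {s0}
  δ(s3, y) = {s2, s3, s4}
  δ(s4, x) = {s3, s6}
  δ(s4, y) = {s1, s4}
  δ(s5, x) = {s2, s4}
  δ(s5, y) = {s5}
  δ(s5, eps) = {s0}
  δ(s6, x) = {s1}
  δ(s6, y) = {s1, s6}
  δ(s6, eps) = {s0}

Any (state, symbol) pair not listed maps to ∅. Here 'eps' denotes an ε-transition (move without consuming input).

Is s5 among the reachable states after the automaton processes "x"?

No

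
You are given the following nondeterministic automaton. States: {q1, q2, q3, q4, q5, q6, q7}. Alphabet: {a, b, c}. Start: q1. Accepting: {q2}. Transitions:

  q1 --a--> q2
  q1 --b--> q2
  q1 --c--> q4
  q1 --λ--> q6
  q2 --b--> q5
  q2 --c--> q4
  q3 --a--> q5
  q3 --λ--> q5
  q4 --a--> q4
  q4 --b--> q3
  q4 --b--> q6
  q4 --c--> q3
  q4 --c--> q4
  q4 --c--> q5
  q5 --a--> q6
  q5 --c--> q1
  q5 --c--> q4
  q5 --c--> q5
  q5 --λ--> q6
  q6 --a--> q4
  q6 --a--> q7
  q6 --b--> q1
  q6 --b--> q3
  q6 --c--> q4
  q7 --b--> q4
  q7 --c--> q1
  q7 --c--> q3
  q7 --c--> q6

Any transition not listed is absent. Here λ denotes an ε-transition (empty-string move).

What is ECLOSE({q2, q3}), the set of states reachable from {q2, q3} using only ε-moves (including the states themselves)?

{q2, q3, q5, q6}

Begin with {q2, q3}.
ε-move q3 → q5; add q5.
ε-move q5 → q6; add q6.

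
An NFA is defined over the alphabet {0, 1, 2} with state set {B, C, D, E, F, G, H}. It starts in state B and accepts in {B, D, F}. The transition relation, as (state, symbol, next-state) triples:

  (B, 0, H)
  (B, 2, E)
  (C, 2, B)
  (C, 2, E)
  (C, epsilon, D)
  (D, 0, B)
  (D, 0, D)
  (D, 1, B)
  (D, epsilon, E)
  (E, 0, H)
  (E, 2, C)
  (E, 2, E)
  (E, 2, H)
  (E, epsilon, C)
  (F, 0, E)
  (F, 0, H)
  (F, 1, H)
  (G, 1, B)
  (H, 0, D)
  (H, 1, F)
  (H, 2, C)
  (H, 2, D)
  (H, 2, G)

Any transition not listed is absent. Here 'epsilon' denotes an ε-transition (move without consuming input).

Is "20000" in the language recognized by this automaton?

Yes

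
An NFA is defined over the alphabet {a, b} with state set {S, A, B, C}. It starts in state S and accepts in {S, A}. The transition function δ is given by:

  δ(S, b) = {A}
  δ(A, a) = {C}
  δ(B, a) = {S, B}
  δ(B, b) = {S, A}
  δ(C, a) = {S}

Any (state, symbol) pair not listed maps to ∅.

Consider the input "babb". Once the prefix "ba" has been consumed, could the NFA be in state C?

Yes

Start in {S}.
Read 'b': {S} → {A}.
Read 'a': {A} → {C}.
State C is in {C}.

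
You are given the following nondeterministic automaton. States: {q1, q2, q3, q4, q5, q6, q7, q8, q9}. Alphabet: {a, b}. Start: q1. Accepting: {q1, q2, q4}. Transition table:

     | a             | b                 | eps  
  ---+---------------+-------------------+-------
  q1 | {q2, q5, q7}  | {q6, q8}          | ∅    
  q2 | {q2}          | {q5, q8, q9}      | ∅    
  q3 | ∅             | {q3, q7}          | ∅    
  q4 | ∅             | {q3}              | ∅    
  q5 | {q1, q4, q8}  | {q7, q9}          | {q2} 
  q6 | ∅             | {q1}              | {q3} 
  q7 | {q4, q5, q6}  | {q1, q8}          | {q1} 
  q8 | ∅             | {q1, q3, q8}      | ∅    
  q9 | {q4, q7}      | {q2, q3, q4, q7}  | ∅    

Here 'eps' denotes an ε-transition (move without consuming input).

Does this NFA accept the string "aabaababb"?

Start in {q1}.
Read 'a': q1→{q2, q5, q7}; union {q2, q5, q7}; ε-closure = {q1, q2, q5, q7}.
Read 'a': q1→{q2, q5, q7}, q2→{q2}, q5→{q1, q4, q8}, q7→{q4, q5, q6}; union {q1, q2, q4, q5, q6, q7, q8}; ε-closure = {q1, q2, q3, q4, q5, q6, q7, q8}.
Read 'b': q1→{q6, q8}, q2→{q5, q8, q9}, q3→{q3, q7}, q4→{q3}, q5→{q7, q9}, q6→{q1}, q7→{q1, q8}, q8→{q1, q3, q8}; union {q1, q3, q5, q6, q7, q8, q9}; ε-closure = {q1, q2, q3, q5, q6, q7, q8, q9}.
Read 'a': q1→{q2, q5, q7}, q2→{q2}, q3→∅, q5→{q1, q4, q8}, q6→∅, q7→{q4, q5, q6}, q8→∅, q9→{q4, q7}; union {q1, q2, q4, q5, q6, q7, q8}; ε-closure = {q1, q2, q3, q4, q5, q6, q7, q8}.
Read 'a': q1→{q2, q5, q7}, q2→{q2}, q3→∅, q4→∅, q5→{q1, q4, q8}, q6→∅, q7→{q4, q5, q6}, q8→∅; union {q1, q2, q4, q5, q6, q7, q8}; ε-closure = {q1, q2, q3, q4, q5, q6, q7, q8}.
Read 'b': q1→{q6, q8}, q2→{q5, q8, q9}, q3→{q3, q7}, q4→{q3}, q5→{q7, q9}, q6→{q1}, q7→{q1, q8}, q8→{q1, q3, q8}; union {q1, q3, q5, q6, q7, q8, q9}; ε-closure = {q1, q2, q3, q5, q6, q7, q8, q9}.
Read 'a': q1→{q2, q5, q7}, q2→{q2}, q3→∅, q5→{q1, q4, q8}, q6→∅, q7→{q4, q5, q6}, q8→∅, q9→{q4, q7}; union {q1, q2, q4, q5, q6, q7, q8}; ε-closure = {q1, q2, q3, q4, q5, q6, q7, q8}.
Read 'b': q1→{q6, q8}, q2→{q5, q8, q9}, q3→{q3, q7}, q4→{q3}, q5→{q7, q9}, q6→{q1}, q7→{q1, q8}, q8→{q1, q3, q8}; union {q1, q3, q5, q6, q7, q8, q9}; ε-closure = {q1, q2, q3, q5, q6, q7, q8, q9}.
Read 'b': q1→{q6, q8}, q2→{q5, q8, q9}, q3→{q3, q7}, q5→{q7, q9}, q6→{q1}, q7→{q1, q8}, q8→{q1, q3, q8}, q9→{q2, q3, q4, q7}; now {q1, q2, q3, q4, q5, q6, q7, q8, q9}.
The final set {q1, q2, q3, q4, q5, q6, q7, q8, q9} contains the accepting states q1, q2, q4.

Yes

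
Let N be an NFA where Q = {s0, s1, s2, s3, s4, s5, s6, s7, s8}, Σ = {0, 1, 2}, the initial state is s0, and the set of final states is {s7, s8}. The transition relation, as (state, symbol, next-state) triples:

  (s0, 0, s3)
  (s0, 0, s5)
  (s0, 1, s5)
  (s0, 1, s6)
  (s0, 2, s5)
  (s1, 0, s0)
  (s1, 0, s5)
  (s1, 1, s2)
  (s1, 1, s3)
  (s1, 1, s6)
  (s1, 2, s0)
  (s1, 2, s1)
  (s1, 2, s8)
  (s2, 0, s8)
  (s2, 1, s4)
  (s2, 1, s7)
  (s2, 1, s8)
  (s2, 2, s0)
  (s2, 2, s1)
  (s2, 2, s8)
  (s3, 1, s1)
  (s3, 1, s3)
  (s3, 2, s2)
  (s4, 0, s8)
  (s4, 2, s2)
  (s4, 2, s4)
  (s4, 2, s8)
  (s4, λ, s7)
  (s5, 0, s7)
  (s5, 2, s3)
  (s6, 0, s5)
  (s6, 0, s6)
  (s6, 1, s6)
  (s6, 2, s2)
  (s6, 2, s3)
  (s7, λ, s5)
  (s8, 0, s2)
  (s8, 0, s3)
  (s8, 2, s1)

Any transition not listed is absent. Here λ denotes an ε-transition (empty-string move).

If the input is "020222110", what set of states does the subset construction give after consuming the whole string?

{s0, s2, s3, s5, s6, s7, s8}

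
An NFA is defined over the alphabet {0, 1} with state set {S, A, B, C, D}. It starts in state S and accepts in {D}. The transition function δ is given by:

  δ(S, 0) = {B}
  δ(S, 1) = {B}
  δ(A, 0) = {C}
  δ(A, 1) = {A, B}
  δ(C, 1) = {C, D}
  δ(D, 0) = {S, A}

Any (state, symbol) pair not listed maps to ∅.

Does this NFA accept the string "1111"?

No

Start in {S}.
Read '1': S→{B}; now {B}.
Read '1': B→∅; now ∅.
The set is empty and remains empty for the remaining 2 symbols.
The final set ∅ contains no accepting state.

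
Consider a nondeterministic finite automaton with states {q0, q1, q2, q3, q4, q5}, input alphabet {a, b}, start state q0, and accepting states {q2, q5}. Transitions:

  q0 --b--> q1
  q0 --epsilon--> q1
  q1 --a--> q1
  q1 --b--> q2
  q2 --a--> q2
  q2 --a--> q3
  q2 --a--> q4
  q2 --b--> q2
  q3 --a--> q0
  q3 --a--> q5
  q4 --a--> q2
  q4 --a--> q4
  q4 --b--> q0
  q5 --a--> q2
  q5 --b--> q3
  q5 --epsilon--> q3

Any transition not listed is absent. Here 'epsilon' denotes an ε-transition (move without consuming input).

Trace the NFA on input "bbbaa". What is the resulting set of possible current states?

{q0, q1, q2, q3, q4, q5}

Start: ε-closure({q0}) = {q0, q1}.
Read 'b': q0→{q1}, q1→{q2}; now {q1, q2}.
Read 'b': q1→{q2}, q2→{q2}; now {q2}.
Read 'b': q2→{q2}; now {q2}.
Read 'a': q2→{q2, q3, q4}; now {q2, q3, q4}.
Read 'a': q2→{q2, q3, q4}, q3→{q0, q5}, q4→{q2, q4}; union {q0, q2, q3, q4, q5}; ε-closure = {q0, q1, q2, q3, q4, q5}.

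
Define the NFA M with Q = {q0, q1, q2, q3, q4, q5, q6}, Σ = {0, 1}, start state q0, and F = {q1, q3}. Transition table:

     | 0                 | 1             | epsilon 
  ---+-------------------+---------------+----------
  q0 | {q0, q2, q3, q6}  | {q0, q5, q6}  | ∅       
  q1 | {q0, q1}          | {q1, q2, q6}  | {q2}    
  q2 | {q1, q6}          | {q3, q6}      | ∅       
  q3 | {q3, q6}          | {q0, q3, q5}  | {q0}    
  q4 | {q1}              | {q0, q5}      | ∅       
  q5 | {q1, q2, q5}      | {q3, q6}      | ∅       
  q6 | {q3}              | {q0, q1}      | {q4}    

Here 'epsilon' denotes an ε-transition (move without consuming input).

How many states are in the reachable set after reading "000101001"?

Start in {q0}.
Read '0': {q0} → {q0, q2, q3, q4, q6}.
Read '0': {q0, q2, q3, q4, q6} → {q0, q1, q2, q3, q4, q6}.
Read '0': {q0, q1, q2, q3, q4, q6} → {q0, q1, q2, q3, q4, q6}.
Read '1': {q0, q1, q2, q3, q4, q6} → {q0, q1, q2, q3, q4, q5, q6}.
Read '0': {q0, q1, q2, q3, q4, q5, q6} → {q0, q1, q2, q3, q4, q5, q6}.
Read '1': {q0, q1, q2, q3, q4, q5, q6} → {q0, q1, q2, q3, q4, q5, q6}.
Read '0': {q0, q1, q2, q3, q4, q5, q6} → {q0, q1, q2, q3, q4, q5, q6}.
Read '0': {q0, q1, q2, q3, q4, q5, q6} → {q0, q1, q2, q3, q4, q5, q6}.
Read '1': {q0, q1, q2, q3, q4, q5, q6} → {q0, q1, q2, q3, q4, q5, q6}.
That set has 7 states.

7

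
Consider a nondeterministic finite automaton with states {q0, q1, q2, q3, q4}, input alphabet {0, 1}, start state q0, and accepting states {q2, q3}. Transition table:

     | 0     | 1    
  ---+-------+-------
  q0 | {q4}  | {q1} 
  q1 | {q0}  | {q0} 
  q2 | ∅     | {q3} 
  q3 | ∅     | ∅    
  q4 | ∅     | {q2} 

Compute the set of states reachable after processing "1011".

{q0}

Start in {q0}.
Read '1': q0→{q1}; now {q1}.
Read '0': q1→{q0}; now {q0}.
Read '1': q0→{q1}; now {q1}.
Read '1': q1→{q0}; now {q0}.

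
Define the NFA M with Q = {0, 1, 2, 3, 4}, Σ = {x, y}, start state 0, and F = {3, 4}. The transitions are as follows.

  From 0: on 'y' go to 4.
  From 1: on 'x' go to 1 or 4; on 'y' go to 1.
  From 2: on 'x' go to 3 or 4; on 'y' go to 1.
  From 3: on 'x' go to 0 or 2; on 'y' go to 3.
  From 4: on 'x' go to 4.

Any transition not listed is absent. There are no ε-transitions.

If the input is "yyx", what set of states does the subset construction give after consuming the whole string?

∅

Start in {0}.
Read 'y': {0} → {4}.
Read 'y': {4} → ∅.
The set is empty and remains empty for the remaining 1 symbol.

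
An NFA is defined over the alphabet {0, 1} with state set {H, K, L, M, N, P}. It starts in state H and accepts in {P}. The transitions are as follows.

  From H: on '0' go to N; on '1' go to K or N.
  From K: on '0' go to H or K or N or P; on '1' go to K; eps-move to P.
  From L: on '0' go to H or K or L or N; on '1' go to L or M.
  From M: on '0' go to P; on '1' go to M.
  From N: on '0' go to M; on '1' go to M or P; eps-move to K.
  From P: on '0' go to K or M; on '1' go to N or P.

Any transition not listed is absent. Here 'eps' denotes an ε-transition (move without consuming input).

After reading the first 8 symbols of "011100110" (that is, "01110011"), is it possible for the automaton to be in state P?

Start in {H}.
Read '0': H→{N}; union {N}; ε-closure = {K, N, P}.
Read '1': K→{K}, N→{M, P}, P→{N, P}; now {K, M, N, P}.
Read '1': K→{K}, M→{M}, N→{M, P}, P→{N, P}; now {K, M, N, P}.
Read '1': K→{K}, M→{M}, N→{M, P}, P→{N, P}; now {K, M, N, P}.
Read '0': K→{H, K, N, P}, M→{P}, N→{M}, P→{K, M}; now {H, K, M, N, P}.
Read '0': H→{N}, K→{H, K, N, P}, M→{P}, N→{M}, P→{K, M}; now {H, K, M, N, P}.
Read '1': H→{K, N}, K→{K}, M→{M}, N→{M, P}, P→{N, P}; now {K, M, N, P}.
Read '1': K→{K}, M→{M}, N→{M, P}, P→{N, P}; now {K, M, N, P}.
State P is in {K, M, N, P}.

Yes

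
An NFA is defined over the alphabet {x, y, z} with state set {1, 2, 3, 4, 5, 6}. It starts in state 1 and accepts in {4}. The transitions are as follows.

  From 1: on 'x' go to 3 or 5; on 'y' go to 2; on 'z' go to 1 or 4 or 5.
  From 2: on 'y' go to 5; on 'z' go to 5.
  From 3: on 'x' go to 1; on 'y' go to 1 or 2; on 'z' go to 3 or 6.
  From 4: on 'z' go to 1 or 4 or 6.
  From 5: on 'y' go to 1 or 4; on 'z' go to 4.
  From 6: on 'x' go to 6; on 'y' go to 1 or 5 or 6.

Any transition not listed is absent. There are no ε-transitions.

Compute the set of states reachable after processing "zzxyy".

Start in {1}.
Read 'z': {1} → {1, 4, 5}.
Read 'z': {1, 4, 5} → {1, 4, 5, 6}.
Read 'x': {1, 4, 5, 6} → {3, 5, 6}.
Read 'y': {3, 5, 6} → {1, 2, 4, 5, 6}.
Read 'y': {1, 2, 4, 5, 6} → {1, 2, 4, 5, 6}.

{1, 2, 4, 5, 6}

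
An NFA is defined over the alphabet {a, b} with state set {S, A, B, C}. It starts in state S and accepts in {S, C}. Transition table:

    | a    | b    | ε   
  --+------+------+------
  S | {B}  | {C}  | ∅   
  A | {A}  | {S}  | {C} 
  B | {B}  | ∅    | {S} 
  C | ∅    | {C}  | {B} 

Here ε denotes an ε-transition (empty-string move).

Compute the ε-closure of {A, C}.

{S, A, B, C}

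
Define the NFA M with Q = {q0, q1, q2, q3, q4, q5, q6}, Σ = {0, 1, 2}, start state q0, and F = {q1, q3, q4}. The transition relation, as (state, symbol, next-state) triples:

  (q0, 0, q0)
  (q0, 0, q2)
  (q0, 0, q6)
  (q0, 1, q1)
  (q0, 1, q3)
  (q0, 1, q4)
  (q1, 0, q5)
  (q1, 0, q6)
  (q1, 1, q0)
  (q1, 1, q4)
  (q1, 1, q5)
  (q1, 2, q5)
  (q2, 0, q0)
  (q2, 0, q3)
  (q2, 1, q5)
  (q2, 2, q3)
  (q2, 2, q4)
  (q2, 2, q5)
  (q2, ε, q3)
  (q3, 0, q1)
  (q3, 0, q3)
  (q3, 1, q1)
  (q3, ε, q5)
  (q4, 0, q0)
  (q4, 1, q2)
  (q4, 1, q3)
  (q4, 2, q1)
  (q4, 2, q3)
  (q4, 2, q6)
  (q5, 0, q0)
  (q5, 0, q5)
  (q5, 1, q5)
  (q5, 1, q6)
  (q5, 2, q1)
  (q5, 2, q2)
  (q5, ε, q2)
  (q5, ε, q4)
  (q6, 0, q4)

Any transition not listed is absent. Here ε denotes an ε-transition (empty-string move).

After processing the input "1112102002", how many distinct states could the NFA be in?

Start in {q0}.
Read '1': {q0} → {q1, q2, q3, q4, q5}.
Read '1': {q1, q2, q3, q4, q5} → {q0, q1, q2, q3, q4, q5, q6}.
Read '1': {q0, q1, q2, q3, q4, q5, q6} → {q0, q1, q2, q3, q4, q5, q6}.
Read '2': {q0, q1, q2, q3, q4, q5, q6} → {q1, q2, q3, q4, q5, q6}.
Read '1': {q1, q2, q3, q4, q5, q6} → {q0, q1, q2, q3, q4, q5, q6}.
Read '0': {q0, q1, q2, q3, q4, q5, q6} → {q0, q1, q2, q3, q4, q5, q6}.
Read '2': {q0, q1, q2, q3, q4, q5, q6} → {q1, q2, q3, q4, q5, q6}.
Read '0': {q1, q2, q3, q4, q5, q6} → {q0, q1, q2, q3, q4, q5, q6}.
Read '0': {q0, q1, q2, q3, q4, q5, q6} → {q0, q1, q2, q3, q4, q5, q6}.
Read '2': {q0, q1, q2, q3, q4, q5, q6} → {q1, q2, q3, q4, q5, q6}.
That set has 6 states.

6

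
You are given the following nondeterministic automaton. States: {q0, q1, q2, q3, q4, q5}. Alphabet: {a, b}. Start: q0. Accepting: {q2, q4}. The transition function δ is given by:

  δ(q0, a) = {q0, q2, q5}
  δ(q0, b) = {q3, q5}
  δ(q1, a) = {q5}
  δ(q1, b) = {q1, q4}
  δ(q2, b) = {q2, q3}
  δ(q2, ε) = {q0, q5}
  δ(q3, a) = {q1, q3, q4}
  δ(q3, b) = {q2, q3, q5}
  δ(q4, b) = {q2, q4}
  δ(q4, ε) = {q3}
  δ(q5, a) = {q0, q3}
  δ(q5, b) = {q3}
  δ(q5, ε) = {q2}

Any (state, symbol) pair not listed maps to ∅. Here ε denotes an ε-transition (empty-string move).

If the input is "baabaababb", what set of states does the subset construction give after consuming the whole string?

Start in {q0}.
Read 'b': q0→{q3, q5}; union {q3, q5}; ε-closure = {q0, q2, q3, q5}.
Read 'a': q0→{q0, q2, q5}, q2→∅, q3→{q1, q3, q4}, q5→{q0, q3}; now {q0, q1, q2, q3, q4, q5}.
Read 'a': q0→{q0, q2, q5}, q1→{q5}, q2→∅, q3→{q1, q3, q4}, q4→∅, q5→{q0, q3}; now {q0, q1, q2, q3, q4, q5}.
Read 'b': q0→{q3, q5}, q1→{q1, q4}, q2→{q2, q3}, q3→{q2, q3, q5}, q4→{q2, q4}, q5→{q3}; union {q1, q2, q3, q4, q5}; ε-closure = {q0, q1, q2, q3, q4, q5}.
Read 'a': q0→{q0, q2, q5}, q1→{q5}, q2→∅, q3→{q1, q3, q4}, q4→∅, q5→{q0, q3}; now {q0, q1, q2, q3, q4, q5}.
Read 'a': q0→{q0, q2, q5}, q1→{q5}, q2→∅, q3→{q1, q3, q4}, q4→∅, q5→{q0, q3}; now {q0, q1, q2, q3, q4, q5}.
Read 'b': q0→{q3, q5}, q1→{q1, q4}, q2→{q2, q3}, q3→{q2, q3, q5}, q4→{q2, q4}, q5→{q3}; union {q1, q2, q3, q4, q5}; ε-closure = {q0, q1, q2, q3, q4, q5}.
Read 'a': q0→{q0, q2, q5}, q1→{q5}, q2→∅, q3→{q1, q3, q4}, q4→∅, q5→{q0, q3}; now {q0, q1, q2, q3, q4, q5}.
Read 'b': q0→{q3, q5}, q1→{q1, q4}, q2→{q2, q3}, q3→{q2, q3, q5}, q4→{q2, q4}, q5→{q3}; union {q1, q2, q3, q4, q5}; ε-closure = {q0, q1, q2, q3, q4, q5}.
Read 'b': q0→{q3, q5}, q1→{q1, q4}, q2→{q2, q3}, q3→{q2, q3, q5}, q4→{q2, q4}, q5→{q3}; union {q1, q2, q3, q4, q5}; ε-closure = {q0, q1, q2, q3, q4, q5}.

{q0, q1, q2, q3, q4, q5}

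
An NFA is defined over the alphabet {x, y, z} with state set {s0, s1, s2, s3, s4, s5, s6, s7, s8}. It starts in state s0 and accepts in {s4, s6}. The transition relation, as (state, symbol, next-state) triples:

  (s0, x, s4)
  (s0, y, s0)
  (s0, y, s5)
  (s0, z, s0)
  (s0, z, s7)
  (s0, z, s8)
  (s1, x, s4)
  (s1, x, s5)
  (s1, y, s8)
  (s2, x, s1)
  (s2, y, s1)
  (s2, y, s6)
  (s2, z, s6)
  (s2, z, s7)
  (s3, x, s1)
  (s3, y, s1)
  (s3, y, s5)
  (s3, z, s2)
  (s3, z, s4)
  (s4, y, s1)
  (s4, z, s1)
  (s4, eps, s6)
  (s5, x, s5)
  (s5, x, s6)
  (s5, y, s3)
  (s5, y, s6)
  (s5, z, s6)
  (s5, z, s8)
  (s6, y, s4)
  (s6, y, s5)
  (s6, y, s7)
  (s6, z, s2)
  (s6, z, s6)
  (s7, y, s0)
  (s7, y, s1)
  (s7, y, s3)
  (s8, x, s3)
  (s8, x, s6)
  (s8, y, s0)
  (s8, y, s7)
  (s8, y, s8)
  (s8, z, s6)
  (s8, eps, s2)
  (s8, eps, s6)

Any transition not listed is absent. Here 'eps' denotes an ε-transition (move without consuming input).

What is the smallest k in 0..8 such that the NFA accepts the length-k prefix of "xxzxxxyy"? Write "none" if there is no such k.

Start in {s0}.
Read 'x': s0→{s4}; union {s4}; ε-closure = {s4, s6}.
None of the earlier sets intersect F, but {s4, s6} does.

1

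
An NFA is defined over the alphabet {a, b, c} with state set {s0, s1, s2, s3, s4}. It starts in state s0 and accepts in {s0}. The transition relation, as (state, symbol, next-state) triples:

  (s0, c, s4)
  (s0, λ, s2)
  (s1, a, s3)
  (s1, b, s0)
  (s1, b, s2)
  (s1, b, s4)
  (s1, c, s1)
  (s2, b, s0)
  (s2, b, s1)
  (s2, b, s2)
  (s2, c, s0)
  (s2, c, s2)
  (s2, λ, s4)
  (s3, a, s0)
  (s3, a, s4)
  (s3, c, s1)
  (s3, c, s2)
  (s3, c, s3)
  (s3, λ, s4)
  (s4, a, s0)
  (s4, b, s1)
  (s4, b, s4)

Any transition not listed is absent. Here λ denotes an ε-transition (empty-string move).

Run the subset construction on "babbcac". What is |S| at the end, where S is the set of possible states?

5

Start: ε-closure({s0}) = {s0, s2, s4}.
Read 'b': s0→∅, s2→{s0, s1, s2}, s4→{s1, s4}; now {s0, s1, s2, s4}.
Read 'a': s0→∅, s1→{s3}, s2→∅, s4→{s0}; union {s0, s3}; ε-closure = {s0, s2, s3, s4}.
Read 'b': s0→∅, s2→{s0, s1, s2}, s3→∅, s4→{s1, s4}; now {s0, s1, s2, s4}.
Read 'b': s0→∅, s1→{s0, s2, s4}, s2→{s0, s1, s2}, s4→{s1, s4}; now {s0, s1, s2, s4}.
Read 'c': s0→{s4}, s1→{s1}, s2→{s0, s2}, s4→∅; now {s0, s1, s2, s4}.
Read 'a': s0→∅, s1→{s3}, s2→∅, s4→{s0}; union {s0, s3}; ε-closure = {s0, s2, s3, s4}.
Read 'c': s0→{s4}, s2→{s0, s2}, s3→{s1, s2, s3}, s4→∅; now {s0, s1, s2, s3, s4}.
That set has 5 states.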